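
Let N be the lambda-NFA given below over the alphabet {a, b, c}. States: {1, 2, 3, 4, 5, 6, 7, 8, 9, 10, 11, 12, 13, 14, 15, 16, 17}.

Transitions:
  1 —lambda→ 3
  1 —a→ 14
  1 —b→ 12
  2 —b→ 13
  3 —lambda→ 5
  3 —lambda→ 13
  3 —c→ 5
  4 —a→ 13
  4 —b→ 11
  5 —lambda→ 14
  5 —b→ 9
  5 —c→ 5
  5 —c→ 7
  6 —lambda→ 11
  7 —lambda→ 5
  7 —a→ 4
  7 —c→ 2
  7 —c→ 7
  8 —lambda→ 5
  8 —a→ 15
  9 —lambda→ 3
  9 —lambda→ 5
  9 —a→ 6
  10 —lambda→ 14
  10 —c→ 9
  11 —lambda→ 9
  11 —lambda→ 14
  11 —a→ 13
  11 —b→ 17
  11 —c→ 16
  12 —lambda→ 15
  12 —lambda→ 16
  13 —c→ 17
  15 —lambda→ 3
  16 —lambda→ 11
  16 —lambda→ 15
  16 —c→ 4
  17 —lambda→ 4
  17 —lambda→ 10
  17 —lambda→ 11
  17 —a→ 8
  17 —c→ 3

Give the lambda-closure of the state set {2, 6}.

Start with {2, 6}.
From 6 via lambda: add 11.
From 11 via lambda: add 9, 14.
From 9 via lambda: add 3, 5.
From 3 via lambda: add 13.
No new states can be added; the closed set is {2, 3, 5, 6, 9, 11, 13, 14}.

{2, 3, 5, 6, 9, 11, 13, 14}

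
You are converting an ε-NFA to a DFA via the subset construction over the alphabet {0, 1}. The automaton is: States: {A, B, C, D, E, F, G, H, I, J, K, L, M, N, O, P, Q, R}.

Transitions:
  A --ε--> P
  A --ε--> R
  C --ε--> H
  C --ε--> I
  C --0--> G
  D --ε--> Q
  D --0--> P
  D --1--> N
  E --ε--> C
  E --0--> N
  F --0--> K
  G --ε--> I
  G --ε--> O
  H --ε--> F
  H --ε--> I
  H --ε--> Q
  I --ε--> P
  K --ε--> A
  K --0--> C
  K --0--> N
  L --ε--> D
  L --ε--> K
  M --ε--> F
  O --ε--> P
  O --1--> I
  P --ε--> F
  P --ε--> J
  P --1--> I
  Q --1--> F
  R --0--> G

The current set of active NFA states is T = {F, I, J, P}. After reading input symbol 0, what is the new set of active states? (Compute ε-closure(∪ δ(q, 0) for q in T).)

F on 0 → {K}.
No 0-transition from I, J, P.
Union after reading 0: {K}.
Now take the ε-closure:
From K via ε: add A.
From A via ε: add P, R.
From P via ε: add F, J.
No new states can be added; the closed set is {A, F, J, K, P, R}.

{A, F, J, K, P, R}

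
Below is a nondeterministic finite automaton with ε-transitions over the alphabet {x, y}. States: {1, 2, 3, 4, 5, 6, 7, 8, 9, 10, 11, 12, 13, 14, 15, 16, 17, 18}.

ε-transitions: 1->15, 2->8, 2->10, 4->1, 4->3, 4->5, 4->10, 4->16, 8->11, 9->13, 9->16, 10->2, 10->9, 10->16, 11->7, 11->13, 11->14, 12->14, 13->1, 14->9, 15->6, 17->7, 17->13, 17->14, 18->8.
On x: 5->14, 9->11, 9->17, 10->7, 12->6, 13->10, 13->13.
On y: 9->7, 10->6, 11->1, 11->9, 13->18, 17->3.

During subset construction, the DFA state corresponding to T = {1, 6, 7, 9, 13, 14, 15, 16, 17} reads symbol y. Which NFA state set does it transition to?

{1, 3, 6, 7, 8, 9, 11, 13, 14, 15, 16, 18}

9 on y → {7}.
13 on y → {18}.
17 on y → {3}.
No y-transition from 1, 6, 7, 14, 15, 16.
Union after reading y: {3, 7, 18}.
Now take the ε-closure:
From 18 via ε: add 8.
From 8 via ε: add 11.
From 11 via ε: add 13, 14.
From 13 via ε: add 1.
From 14 via ε: add 9.
From 1 via ε: add 15.
From 9 via ε: add 16.
From 15 via ε: add 6.
No new states can be added; the closed set is {1, 3, 6, 7, 8, 9, 11, 13, 14, 15, 16, 18}.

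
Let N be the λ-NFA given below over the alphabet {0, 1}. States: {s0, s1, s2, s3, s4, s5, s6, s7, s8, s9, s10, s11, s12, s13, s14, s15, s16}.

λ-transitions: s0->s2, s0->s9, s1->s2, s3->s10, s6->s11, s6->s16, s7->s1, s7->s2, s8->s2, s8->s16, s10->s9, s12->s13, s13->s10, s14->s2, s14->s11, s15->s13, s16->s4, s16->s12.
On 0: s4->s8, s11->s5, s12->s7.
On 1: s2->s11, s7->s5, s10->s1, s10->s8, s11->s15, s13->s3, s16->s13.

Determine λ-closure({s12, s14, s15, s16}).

{s2, s4, s9, s10, s11, s12, s13, s14, s15, s16}

Start with {s12, s14, s15, s16}.
From s12 via λ: add s13.
From s14 via λ: add s2, s11.
From s16 via λ: add s4.
From s13 via λ: add s10.
From s10 via λ: add s9.
No new states can be added; the closed set is {s2, s4, s9, s10, s11, s12, s13, s14, s15, s16}.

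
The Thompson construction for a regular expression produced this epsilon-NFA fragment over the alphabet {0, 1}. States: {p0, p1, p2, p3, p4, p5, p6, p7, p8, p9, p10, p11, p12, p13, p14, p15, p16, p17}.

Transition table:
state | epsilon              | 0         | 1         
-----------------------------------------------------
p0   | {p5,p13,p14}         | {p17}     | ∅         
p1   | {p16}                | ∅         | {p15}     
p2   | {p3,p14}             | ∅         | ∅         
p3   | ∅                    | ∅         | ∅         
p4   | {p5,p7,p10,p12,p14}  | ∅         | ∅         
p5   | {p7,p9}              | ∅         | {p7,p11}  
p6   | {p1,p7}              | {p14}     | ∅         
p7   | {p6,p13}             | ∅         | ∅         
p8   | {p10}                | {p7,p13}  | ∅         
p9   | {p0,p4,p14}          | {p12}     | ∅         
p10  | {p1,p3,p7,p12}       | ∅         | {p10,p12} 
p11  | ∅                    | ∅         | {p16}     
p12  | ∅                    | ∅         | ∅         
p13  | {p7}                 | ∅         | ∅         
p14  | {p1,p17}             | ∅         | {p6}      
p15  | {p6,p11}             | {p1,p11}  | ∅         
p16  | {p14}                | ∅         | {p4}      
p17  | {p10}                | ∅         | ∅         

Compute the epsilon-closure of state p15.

{p1, p3, p6, p7, p10, p11, p12, p13, p14, p15, p16, p17}

Start with {p15}.
From p15 via epsilon: add p6, p11.
From p6 via epsilon: add p1, p7.
From p1 via epsilon: add p16.
From p7 via epsilon: add p13.
From p16 via epsilon: add p14.
From p14 via epsilon: add p17.
From p17 via epsilon: add p10.
From p10 via epsilon: add p3, p12.
No new states can be added; the closed set is {p1, p3, p6, p7, p10, p11, p12, p13, p14, p15, p16, p17}.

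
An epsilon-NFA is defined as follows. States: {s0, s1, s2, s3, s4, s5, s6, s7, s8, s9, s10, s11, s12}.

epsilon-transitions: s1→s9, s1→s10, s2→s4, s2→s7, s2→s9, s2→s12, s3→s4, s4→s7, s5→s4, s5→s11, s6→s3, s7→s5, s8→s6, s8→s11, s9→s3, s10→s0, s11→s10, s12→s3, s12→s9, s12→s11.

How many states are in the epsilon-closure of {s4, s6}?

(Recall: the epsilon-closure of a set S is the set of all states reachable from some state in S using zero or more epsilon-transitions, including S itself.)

8

Start with {s4, s6}.
From s4 via epsilon: add s7.
From s6 via epsilon: add s3.
From s7 via epsilon: add s5.
From s5 via epsilon: add s11.
From s11 via epsilon: add s10.
From s10 via epsilon: add s0.
epsilon-closure = {s0, s3, s4, s5, s6, s7, s10, s11}, which has 8 states.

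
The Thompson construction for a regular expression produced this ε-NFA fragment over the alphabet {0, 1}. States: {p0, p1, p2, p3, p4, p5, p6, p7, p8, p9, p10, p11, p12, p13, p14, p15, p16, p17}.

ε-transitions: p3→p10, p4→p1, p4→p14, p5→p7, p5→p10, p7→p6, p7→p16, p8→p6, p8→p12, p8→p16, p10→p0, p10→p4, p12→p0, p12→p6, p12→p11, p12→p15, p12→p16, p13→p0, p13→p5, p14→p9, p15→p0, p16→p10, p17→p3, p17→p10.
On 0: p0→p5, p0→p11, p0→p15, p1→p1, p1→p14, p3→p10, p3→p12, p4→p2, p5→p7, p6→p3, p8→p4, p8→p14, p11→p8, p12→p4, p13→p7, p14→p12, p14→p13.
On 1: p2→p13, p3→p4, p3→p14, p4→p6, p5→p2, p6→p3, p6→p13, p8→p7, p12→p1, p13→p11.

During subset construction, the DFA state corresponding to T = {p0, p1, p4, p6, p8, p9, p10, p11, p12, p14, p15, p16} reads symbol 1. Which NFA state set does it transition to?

{p0, p1, p3, p4, p5, p6, p7, p9, p10, p13, p14, p16}

p4 on 1 → {p6}.
p6 on 1 → {p3, p13}.
p8 on 1 → {p7}.
p12 on 1 → {p1}.
No 1-transition from p0, p1, p9, p10, p11, p14, p15, p16.
Union after reading 1: {p1, p3, p6, p7, p13}.
Now take the ε-closure:
From p3 via ε: add p10.
From p7 via ε: add p16.
From p13 via ε: add p0, p5.
From p10 via ε: add p4.
From p4 via ε: add p14.
From p14 via ε: add p9.
No new states can be added; the closed set is {p0, p1, p3, p4, p5, p6, p7, p9, p10, p13, p14, p16}.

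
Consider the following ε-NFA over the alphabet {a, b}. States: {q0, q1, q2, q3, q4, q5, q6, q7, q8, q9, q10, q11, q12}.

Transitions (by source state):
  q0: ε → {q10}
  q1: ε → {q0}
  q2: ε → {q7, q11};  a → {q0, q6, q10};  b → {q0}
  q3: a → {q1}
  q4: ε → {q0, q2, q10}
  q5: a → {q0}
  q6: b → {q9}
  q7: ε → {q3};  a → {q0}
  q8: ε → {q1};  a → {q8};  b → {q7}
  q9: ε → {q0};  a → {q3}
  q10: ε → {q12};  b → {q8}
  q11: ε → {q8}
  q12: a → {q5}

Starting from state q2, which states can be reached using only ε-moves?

{q0, q1, q2, q3, q7, q8, q10, q11, q12}

Start with {q2}.
From q2 via ε: add q7, q11.
From q7 via ε: add q3.
From q11 via ε: add q8.
From q8 via ε: add q1.
From q1 via ε: add q0.
From q0 via ε: add q10.
From q10 via ε: add q12.
No new states can be added; the closed set is {q0, q1, q2, q3, q7, q8, q10, q11, q12}.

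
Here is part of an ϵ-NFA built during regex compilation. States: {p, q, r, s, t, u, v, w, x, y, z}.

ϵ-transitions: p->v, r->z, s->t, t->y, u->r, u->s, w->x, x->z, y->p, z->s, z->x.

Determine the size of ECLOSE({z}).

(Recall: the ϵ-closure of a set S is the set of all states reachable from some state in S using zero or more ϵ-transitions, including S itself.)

7

Start with {z}.
From z via ϵ: add s, x.
From s via ϵ: add t.
From t via ϵ: add y.
From y via ϵ: add p.
From p via ϵ: add v.
ϵ-closure = {p, s, t, v, x, y, z}, which has 7 states.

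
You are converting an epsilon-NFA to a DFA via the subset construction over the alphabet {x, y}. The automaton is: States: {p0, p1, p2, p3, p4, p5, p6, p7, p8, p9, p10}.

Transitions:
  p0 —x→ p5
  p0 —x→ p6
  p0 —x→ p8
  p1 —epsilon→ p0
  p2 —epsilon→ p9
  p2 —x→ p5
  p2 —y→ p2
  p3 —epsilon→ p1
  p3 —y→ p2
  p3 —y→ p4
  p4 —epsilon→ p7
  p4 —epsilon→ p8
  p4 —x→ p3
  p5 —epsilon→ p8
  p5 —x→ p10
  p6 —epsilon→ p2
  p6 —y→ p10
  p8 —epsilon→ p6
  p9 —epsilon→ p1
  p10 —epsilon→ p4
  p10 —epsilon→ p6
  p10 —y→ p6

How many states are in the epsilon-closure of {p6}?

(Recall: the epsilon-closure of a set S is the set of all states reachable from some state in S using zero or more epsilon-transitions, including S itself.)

Start with {p6}.
From p6 via epsilon: add p2.
From p2 via epsilon: add p9.
From p9 via epsilon: add p1.
From p1 via epsilon: add p0.
epsilon-closure = {p0, p1, p2, p6, p9}, which has 5 states.

5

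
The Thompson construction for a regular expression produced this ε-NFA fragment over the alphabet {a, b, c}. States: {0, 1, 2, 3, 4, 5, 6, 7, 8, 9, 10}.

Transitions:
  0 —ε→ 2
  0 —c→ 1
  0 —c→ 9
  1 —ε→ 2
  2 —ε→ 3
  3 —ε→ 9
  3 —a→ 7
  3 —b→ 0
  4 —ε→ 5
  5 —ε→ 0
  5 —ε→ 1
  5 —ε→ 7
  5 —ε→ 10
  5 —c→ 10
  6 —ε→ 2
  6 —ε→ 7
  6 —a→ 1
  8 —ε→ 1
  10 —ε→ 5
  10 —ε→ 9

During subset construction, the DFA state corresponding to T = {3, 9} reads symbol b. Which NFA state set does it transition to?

3 on b → {0}.
No b-transition from 9.
Union after reading b: {0}.
Now take the ε-closure:
From 0 via ε: add 2.
From 2 via ε: add 3.
From 3 via ε: add 9.
No new states can be added; the closed set is {0, 2, 3, 9}.

{0, 2, 3, 9}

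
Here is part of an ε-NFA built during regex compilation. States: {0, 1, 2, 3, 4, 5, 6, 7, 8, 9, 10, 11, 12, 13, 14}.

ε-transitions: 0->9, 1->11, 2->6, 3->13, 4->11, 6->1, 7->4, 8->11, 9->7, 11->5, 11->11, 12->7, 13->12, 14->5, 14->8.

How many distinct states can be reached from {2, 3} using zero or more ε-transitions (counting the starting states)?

10

Start with {2, 3}.
From 2 via ε: add 6.
From 3 via ε: add 13.
From 6 via ε: add 1.
From 13 via ε: add 12.
From 1 via ε: add 11.
From 12 via ε: add 7.
From 7 via ε: add 4.
From 11 via ε: add 5.
ε-closure = {1, 2, 3, 4, 5, 6, 7, 11, 12, 13}, which has 10 states.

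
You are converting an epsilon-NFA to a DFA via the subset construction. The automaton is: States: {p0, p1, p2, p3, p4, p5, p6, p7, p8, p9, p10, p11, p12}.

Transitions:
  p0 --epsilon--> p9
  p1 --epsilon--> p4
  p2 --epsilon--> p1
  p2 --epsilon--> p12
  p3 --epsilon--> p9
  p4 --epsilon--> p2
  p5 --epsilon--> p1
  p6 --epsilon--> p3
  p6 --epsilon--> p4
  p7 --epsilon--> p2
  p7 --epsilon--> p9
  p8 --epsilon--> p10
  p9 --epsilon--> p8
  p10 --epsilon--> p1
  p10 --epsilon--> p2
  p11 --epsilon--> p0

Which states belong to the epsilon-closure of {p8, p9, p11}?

{p0, p1, p2, p4, p8, p9, p10, p11, p12}

Start with {p8, p9, p11}.
From p8 via epsilon: add p10.
From p11 via epsilon: add p0.
From p10 via epsilon: add p1, p2.
From p1 via epsilon: add p4.
From p2 via epsilon: add p12.
No new states can be added; the closed set is {p0, p1, p2, p4, p8, p9, p10, p11, p12}.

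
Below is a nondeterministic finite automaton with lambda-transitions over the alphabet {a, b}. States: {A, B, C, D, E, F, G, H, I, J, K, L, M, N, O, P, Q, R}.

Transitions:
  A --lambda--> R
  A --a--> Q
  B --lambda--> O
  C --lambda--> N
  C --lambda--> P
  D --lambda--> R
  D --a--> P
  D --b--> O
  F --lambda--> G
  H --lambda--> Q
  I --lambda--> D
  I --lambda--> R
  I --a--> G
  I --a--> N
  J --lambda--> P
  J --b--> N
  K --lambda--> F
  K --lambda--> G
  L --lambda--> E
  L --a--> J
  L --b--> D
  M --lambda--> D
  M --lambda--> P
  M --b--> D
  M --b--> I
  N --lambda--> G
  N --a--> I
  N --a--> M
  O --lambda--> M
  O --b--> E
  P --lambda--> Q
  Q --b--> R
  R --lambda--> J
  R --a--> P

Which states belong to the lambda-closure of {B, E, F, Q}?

Start with {B, E, F, Q}.
From B via lambda: add O.
From F via lambda: add G.
From O via lambda: add M.
From M via lambda: add D, P.
From D via lambda: add R.
From R via lambda: add J.
No new states can be added; the closed set is {B, D, E, F, G, J, M, O, P, Q, R}.

{B, D, E, F, G, J, M, O, P, Q, R}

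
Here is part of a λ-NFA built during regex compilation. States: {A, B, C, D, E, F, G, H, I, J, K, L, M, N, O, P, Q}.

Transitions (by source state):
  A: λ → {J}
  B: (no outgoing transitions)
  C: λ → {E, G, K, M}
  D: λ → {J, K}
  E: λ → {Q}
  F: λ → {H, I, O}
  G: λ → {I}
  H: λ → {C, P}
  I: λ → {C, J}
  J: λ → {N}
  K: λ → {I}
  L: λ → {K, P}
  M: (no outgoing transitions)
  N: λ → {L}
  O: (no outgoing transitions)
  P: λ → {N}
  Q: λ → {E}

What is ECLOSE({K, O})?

{C, E, G, I, J, K, L, M, N, O, P, Q}

Start with {K, O}.
From K via λ: add I.
From I via λ: add C, J.
From C via λ: add E, G, M.
From J via λ: add N.
From E via λ: add Q.
From N via λ: add L.
From L via λ: add P.
No new states can be added; the closed set is {C, E, G, I, J, K, L, M, N, O, P, Q}.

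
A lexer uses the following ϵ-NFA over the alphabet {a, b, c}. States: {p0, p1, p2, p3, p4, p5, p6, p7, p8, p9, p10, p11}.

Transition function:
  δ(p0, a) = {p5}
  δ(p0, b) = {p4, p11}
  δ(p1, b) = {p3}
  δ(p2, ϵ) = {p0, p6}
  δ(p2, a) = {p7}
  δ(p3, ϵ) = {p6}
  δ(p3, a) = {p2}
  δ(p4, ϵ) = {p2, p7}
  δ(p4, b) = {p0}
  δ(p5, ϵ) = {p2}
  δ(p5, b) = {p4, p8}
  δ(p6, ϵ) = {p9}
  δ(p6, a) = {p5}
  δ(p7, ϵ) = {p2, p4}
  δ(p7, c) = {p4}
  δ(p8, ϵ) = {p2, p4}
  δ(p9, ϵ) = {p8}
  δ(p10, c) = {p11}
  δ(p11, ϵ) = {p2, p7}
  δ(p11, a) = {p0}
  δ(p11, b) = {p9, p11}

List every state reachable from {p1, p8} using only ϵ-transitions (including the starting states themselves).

{p0, p1, p2, p4, p6, p7, p8, p9}

Start with {p1, p8}.
From p8 via ϵ: add p2, p4.
From p2 via ϵ: add p0, p6.
From p4 via ϵ: add p7.
From p6 via ϵ: add p9.
No new states can be added; the closed set is {p0, p1, p2, p4, p6, p7, p8, p9}.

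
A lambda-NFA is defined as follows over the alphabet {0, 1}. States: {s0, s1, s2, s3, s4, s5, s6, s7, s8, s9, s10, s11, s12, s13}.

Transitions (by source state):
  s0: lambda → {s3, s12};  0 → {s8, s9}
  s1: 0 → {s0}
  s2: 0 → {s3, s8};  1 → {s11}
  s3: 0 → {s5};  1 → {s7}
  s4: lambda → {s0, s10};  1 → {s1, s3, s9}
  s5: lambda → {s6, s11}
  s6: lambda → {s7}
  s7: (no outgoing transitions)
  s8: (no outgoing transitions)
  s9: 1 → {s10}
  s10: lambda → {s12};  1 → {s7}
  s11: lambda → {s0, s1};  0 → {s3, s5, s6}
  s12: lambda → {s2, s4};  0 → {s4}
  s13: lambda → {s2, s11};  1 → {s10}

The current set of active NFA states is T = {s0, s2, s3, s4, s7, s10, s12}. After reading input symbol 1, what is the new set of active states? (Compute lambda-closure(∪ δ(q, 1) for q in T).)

{s0, s1, s2, s3, s4, s7, s9, s10, s11, s12}

s2 on 1 → {s11}.
s3 on 1 → {s7}.
s4 on 1 → {s1, s3, s9}.
s10 on 1 → {s7}.
No 1-transition from s0, s7, s12.
Union after reading 1: {s1, s3, s7, s9, s11}.
Now take the lambda-closure:
From s11 via lambda: add s0.
From s0 via lambda: add s12.
From s12 via lambda: add s2, s4.
From s4 via lambda: add s10.
No new states can be added; the closed set is {s0, s1, s2, s3, s4, s7, s9, s10, s11, s12}.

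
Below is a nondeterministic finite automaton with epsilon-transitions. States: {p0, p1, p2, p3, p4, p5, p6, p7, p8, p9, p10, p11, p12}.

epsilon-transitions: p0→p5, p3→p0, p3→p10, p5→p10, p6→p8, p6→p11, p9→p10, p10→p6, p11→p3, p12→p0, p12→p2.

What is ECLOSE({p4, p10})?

{p0, p3, p4, p5, p6, p8, p10, p11}

Start with {p4, p10}.
From p10 via epsilon: add p6.
From p6 via epsilon: add p8, p11.
From p11 via epsilon: add p3.
From p3 via epsilon: add p0.
From p0 via epsilon: add p5.
No new states can be added; the closed set is {p0, p3, p4, p5, p6, p8, p10, p11}.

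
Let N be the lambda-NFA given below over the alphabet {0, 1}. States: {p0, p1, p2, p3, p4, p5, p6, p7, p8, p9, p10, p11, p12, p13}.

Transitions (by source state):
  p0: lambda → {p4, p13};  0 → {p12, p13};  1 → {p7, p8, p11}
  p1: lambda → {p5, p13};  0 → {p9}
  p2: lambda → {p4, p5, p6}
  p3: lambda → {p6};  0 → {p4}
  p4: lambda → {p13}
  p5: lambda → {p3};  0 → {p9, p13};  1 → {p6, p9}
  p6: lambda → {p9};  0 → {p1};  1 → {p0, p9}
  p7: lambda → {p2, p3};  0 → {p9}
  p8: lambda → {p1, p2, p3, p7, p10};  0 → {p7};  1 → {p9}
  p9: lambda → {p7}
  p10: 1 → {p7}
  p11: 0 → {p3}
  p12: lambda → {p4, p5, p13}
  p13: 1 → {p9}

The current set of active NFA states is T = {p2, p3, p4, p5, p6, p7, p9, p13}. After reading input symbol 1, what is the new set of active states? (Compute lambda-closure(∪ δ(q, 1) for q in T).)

p5 on 1 → {p6, p9}.
p6 on 1 → {p0, p9}.
p13 on 1 → {p9}.
No 1-transition from p2, p3, p4, p7, p9.
Union after reading 1: {p0, p6, p9}.
Now take the lambda-closure:
From p0 via lambda: add p4, p13.
From p9 via lambda: add p7.
From p7 via lambda: add p2, p3.
From p2 via lambda: add p5.
No new states can be added; the closed set is {p0, p2, p3, p4, p5, p6, p7, p9, p13}.

{p0, p2, p3, p4, p5, p6, p7, p9, p13}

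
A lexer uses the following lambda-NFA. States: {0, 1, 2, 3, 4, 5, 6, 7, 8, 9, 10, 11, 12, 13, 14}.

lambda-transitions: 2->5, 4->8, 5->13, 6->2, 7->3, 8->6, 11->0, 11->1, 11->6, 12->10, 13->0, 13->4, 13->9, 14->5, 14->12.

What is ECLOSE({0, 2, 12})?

Start with {0, 2, 12}.
From 2 via lambda: add 5.
From 12 via lambda: add 10.
From 5 via lambda: add 13.
From 13 via lambda: add 4, 9.
From 4 via lambda: add 8.
From 8 via lambda: add 6.
No new states can be added; the closed set is {0, 2, 4, 5, 6, 8, 9, 10, 12, 13}.

{0, 2, 4, 5, 6, 8, 9, 10, 12, 13}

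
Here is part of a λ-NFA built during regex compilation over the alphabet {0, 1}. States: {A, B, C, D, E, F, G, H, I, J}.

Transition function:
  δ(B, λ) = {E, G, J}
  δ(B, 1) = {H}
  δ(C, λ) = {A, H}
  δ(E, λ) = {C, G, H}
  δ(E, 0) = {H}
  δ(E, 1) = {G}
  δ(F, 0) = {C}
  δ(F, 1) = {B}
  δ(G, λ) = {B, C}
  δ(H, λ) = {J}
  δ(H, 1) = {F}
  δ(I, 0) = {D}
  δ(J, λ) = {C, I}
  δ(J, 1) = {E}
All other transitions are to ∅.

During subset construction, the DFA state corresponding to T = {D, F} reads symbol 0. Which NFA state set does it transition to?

F on 0 → {C}.
No 0-transition from D.
Union after reading 0: {C}.
Now take the λ-closure:
From C via λ: add A, H.
From H via λ: add J.
From J via λ: add I.
No new states can be added; the closed set is {A, C, H, I, J}.

{A, C, H, I, J}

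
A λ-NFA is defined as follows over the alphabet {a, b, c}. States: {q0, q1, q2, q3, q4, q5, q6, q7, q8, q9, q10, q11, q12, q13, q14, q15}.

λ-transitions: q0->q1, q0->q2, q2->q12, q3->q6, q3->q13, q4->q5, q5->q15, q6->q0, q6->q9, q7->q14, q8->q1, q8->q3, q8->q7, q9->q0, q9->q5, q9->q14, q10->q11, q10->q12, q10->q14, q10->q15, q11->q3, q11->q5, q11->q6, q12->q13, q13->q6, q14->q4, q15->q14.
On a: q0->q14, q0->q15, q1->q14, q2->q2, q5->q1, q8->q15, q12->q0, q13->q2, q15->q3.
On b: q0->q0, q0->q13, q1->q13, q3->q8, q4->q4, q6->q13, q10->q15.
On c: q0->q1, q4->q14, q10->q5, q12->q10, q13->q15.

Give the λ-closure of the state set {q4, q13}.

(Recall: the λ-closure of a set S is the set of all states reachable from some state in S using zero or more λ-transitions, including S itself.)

{q0, q1, q2, q4, q5, q6, q9, q12, q13, q14, q15}

Start with {q4, q13}.
From q4 via λ: add q5.
From q13 via λ: add q6.
From q5 via λ: add q15.
From q6 via λ: add q0, q9.
From q0 via λ: add q1, q2.
From q9 via λ: add q14.
From q2 via λ: add q12.
No new states can be added; the closed set is {q0, q1, q2, q4, q5, q6, q9, q12, q13, q14, q15}.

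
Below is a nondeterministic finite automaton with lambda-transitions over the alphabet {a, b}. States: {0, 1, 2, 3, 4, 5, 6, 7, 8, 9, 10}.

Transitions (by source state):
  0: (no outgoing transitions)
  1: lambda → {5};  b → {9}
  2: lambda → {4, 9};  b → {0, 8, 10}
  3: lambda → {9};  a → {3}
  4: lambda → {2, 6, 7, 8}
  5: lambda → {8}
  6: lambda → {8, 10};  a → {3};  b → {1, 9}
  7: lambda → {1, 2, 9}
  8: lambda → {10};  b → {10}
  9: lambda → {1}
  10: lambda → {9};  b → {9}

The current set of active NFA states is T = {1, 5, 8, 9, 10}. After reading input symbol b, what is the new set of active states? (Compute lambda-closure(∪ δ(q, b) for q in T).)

1 on b → {9}.
8 on b → {10}.
10 on b → {9}.
No b-transition from 5, 9.
Union after reading b: {9, 10}.
Now take the lambda-closure:
From 9 via lambda: add 1.
From 1 via lambda: add 5.
From 5 via lambda: add 8.
No new states can be added; the closed set is {1, 5, 8, 9, 10}.

{1, 5, 8, 9, 10}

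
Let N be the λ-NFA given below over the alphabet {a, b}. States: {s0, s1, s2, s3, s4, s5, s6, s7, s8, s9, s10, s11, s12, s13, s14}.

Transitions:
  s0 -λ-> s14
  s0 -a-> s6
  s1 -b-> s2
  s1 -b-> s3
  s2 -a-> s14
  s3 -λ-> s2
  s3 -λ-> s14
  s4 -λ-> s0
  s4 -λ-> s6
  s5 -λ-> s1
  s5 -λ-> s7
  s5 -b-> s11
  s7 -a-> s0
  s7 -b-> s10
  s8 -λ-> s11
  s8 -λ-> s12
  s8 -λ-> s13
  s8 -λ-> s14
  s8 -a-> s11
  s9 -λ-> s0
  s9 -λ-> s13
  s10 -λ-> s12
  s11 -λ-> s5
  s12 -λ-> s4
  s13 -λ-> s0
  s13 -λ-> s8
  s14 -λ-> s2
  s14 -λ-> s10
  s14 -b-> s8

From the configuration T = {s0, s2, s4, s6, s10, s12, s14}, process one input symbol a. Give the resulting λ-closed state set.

{s0, s2, s4, s6, s10, s12, s14}

s0 on a → {s6}.
s2 on a → {s14}.
No a-transition from s4, s6, s10, s12, s14.
Union after reading a: {s6, s14}.
Now take the λ-closure:
From s14 via λ: add s2, s10.
From s10 via λ: add s12.
From s12 via λ: add s4.
From s4 via λ: add s0.
No new states can be added; the closed set is {s0, s2, s4, s6, s10, s12, s14}.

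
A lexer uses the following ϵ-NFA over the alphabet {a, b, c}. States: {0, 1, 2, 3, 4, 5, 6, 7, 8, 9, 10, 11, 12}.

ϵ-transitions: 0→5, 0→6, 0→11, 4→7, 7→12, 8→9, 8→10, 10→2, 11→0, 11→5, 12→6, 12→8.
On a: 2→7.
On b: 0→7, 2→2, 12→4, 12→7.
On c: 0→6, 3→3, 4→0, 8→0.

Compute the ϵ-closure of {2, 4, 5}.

Start with {2, 4, 5}.
From 4 via ϵ: add 7.
From 7 via ϵ: add 12.
From 12 via ϵ: add 6, 8.
From 8 via ϵ: add 9, 10.
No new states can be added; the closed set is {2, 4, 5, 6, 7, 8, 9, 10, 12}.

{2, 4, 5, 6, 7, 8, 9, 10, 12}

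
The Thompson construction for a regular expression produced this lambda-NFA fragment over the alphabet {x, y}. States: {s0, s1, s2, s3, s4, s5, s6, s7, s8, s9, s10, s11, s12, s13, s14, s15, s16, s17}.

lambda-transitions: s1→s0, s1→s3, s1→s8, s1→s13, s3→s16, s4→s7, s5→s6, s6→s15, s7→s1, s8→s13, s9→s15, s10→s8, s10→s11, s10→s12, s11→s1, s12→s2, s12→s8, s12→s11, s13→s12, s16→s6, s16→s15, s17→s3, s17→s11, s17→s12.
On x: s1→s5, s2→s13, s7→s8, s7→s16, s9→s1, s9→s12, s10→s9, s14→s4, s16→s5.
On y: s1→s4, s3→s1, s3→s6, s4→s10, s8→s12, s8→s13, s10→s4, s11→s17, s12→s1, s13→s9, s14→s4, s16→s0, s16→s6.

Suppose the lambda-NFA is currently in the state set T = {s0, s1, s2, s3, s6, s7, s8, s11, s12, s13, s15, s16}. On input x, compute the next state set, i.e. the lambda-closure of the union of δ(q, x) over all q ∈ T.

s1 on x → {s5}.
s2 on x → {s13}.
s7 on x → {s8, s16}.
s16 on x → {s5}.
No x-transition from s0, s3, s6, s8, s11, s12, s13, s15.
Union after reading x: {s5, s8, s13, s16}.
Now take the lambda-closure:
From s5 via lambda: add s6.
From s13 via lambda: add s12.
From s16 via lambda: add s15.
From s12 via lambda: add s2, s11.
From s11 via lambda: add s1.
From s1 via lambda: add s0, s3.
No new states can be added; the closed set is {s0, s1, s2, s3, s5, s6, s8, s11, s12, s13, s15, s16}.

{s0, s1, s2, s3, s5, s6, s8, s11, s12, s13, s15, s16}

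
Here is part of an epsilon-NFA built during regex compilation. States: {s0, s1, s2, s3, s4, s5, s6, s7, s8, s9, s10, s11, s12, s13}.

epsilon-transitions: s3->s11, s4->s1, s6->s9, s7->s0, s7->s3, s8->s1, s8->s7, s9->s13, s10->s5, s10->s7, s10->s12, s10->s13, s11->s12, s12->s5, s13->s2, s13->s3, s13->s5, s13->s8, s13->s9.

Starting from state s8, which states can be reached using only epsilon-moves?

{s0, s1, s3, s5, s7, s8, s11, s12}

Start with {s8}.
From s8 via epsilon: add s1, s7.
From s7 via epsilon: add s0, s3.
From s3 via epsilon: add s11.
From s11 via epsilon: add s12.
From s12 via epsilon: add s5.
No new states can be added; the closed set is {s0, s1, s3, s5, s7, s8, s11, s12}.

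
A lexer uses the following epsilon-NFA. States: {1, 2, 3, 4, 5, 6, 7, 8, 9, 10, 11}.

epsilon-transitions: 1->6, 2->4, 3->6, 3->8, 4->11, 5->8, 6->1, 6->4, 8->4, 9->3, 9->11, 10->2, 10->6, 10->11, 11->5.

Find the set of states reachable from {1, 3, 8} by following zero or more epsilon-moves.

Start with {1, 3, 8}.
From 1 via epsilon: add 6.
From 8 via epsilon: add 4.
From 4 via epsilon: add 11.
From 11 via epsilon: add 5.
No new states can be added; the closed set is {1, 3, 4, 5, 6, 8, 11}.

{1, 3, 4, 5, 6, 8, 11}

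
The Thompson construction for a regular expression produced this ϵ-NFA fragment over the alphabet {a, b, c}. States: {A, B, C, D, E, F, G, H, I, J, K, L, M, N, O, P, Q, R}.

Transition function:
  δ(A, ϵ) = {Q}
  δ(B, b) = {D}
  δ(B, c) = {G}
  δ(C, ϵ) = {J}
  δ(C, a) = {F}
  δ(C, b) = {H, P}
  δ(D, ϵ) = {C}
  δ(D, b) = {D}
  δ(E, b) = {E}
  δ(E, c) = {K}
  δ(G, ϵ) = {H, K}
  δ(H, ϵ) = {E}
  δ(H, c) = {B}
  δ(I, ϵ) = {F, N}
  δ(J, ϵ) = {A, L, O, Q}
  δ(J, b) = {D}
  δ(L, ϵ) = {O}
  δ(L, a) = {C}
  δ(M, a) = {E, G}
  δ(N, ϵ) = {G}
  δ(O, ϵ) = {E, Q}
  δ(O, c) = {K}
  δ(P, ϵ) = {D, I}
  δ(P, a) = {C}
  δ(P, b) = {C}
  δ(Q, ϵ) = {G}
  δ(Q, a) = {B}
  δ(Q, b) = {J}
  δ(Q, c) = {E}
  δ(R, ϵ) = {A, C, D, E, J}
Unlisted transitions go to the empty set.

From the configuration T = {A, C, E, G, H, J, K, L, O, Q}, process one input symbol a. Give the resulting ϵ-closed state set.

{A, B, C, E, F, G, H, J, K, L, O, Q}

C on a → {F}.
L on a → {C}.
Q on a → {B}.
No a-transition from A, E, G, H, J, K, O.
Union after reading a: {B, C, F}.
Now take the ϵ-closure:
From C via ϵ: add J.
From J via ϵ: add A, L, O, Q.
From O via ϵ: add E.
From Q via ϵ: add G.
From G via ϵ: add H, K.
No new states can be added; the closed set is {A, B, C, E, F, G, H, J, K, L, O, Q}.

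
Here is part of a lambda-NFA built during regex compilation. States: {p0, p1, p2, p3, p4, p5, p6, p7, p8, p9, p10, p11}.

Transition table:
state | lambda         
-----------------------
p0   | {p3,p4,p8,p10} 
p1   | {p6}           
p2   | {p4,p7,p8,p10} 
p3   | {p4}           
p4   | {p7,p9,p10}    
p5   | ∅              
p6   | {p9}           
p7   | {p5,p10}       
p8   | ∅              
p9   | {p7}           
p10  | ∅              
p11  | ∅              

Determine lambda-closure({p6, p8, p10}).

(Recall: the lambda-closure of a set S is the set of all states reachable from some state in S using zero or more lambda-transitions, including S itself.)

{p5, p6, p7, p8, p9, p10}

Start with {p6, p8, p10}.
From p6 via lambda: add p9.
From p9 via lambda: add p7.
From p7 via lambda: add p5.
No new states can be added; the closed set is {p5, p6, p7, p8, p9, p10}.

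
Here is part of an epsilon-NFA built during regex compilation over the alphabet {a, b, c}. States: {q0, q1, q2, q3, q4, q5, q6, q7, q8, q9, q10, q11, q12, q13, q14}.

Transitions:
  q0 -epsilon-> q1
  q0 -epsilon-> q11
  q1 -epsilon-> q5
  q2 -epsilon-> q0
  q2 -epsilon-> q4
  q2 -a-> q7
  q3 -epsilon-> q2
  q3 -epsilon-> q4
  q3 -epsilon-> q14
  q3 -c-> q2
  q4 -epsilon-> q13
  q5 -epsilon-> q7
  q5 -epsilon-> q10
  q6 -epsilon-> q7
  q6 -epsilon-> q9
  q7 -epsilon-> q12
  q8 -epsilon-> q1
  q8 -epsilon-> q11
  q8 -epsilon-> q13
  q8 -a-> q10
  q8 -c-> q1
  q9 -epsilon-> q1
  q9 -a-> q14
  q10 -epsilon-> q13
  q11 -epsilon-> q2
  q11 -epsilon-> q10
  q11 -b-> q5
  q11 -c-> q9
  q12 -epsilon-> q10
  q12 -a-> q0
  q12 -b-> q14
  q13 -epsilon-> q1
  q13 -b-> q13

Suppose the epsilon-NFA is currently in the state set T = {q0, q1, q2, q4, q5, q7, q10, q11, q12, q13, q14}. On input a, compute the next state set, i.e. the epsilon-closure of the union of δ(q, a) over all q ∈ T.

{q0, q1, q2, q4, q5, q7, q10, q11, q12, q13}

q2 on a → {q7}.
q12 on a → {q0}.
No a-transition from q0, q1, q4, q5, q7, q10, q11, q13, q14.
Union after reading a: {q0, q7}.
Now take the epsilon-closure:
From q0 via epsilon: add q1, q11.
From q7 via epsilon: add q12.
From q1 via epsilon: add q5.
From q11 via epsilon: add q2, q10.
From q2 via epsilon: add q4.
From q10 via epsilon: add q13.
No new states can be added; the closed set is {q0, q1, q2, q4, q5, q7, q10, q11, q12, q13}.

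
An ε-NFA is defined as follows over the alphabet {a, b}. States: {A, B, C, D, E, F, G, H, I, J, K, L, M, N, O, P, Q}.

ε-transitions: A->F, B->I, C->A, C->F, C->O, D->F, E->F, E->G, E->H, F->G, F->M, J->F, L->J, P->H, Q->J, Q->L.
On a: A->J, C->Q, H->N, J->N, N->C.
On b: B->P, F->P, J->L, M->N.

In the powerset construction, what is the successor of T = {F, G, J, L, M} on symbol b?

F on b → {P}.
J on b → {L}.
M on b → {N}.
No b-transition from G, L.
Union after reading b: {L, N, P}.
Now take the ε-closure:
From L via ε: add J.
From P via ε: add H.
From J via ε: add F.
From F via ε: add G, M.
No new states can be added; the closed set is {F, G, H, J, L, M, N, P}.

{F, G, H, J, L, M, N, P}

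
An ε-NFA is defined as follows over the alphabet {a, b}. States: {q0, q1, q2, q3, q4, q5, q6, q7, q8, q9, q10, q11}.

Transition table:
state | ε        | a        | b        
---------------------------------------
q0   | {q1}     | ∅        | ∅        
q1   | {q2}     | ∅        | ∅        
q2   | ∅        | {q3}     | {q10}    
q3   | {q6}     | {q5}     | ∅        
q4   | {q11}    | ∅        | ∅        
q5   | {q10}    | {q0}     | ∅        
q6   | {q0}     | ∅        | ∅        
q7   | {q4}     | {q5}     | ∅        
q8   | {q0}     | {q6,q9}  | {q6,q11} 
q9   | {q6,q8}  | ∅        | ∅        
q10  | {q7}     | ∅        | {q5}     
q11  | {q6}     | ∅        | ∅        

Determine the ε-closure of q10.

{q0, q1, q2, q4, q6, q7, q10, q11}

Start with {q10}.
From q10 via ε: add q7.
From q7 via ε: add q4.
From q4 via ε: add q11.
From q11 via ε: add q6.
From q6 via ε: add q0.
From q0 via ε: add q1.
From q1 via ε: add q2.
No new states can be added; the closed set is {q0, q1, q2, q4, q6, q7, q10, q11}.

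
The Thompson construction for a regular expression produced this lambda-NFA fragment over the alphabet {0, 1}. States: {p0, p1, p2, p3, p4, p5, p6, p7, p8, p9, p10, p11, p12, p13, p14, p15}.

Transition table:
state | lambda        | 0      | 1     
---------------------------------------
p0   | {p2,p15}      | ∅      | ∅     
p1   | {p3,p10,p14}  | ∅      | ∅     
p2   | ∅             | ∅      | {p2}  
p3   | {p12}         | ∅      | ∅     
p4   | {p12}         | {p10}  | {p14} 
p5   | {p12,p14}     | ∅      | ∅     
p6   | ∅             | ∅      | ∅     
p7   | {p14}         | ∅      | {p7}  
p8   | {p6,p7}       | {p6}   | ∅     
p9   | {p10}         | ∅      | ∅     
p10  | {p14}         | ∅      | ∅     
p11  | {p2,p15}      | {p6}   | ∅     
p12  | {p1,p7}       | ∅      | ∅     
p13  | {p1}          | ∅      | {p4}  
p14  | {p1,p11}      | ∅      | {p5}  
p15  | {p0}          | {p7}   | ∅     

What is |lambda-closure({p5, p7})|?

Start with {p5, p7}.
From p5 via lambda: add p12, p14.
From p12 via lambda: add p1.
From p14 via lambda: add p11.
From p1 via lambda: add p3, p10.
From p11 via lambda: add p2, p15.
From p15 via lambda: add p0.
lambda-closure = {p0, p1, p2, p3, p5, p7, p10, p11, p12, p14, p15}, which has 11 states.

11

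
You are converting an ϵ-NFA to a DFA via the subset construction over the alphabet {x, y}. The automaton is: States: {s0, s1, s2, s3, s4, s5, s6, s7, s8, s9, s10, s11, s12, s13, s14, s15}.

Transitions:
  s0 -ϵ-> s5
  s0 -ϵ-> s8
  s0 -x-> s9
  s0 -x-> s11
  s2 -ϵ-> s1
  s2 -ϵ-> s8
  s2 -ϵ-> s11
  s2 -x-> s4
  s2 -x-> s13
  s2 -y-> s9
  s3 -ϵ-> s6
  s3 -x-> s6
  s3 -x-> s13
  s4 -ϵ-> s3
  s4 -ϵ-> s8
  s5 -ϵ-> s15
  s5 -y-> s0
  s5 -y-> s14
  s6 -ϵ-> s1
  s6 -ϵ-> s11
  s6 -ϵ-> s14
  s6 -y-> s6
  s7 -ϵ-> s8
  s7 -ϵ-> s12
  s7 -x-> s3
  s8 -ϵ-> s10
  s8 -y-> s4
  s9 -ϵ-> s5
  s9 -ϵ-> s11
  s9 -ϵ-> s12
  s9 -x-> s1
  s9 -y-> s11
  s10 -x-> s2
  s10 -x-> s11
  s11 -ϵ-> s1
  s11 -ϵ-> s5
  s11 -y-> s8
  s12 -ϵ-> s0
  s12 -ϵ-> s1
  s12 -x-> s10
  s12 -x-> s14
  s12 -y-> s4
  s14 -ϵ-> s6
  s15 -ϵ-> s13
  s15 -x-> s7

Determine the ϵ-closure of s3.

Start with {s3}.
From s3 via ϵ: add s6.
From s6 via ϵ: add s1, s11, s14.
From s11 via ϵ: add s5.
From s5 via ϵ: add s15.
From s15 via ϵ: add s13.
No new states can be added; the closed set is {s1, s3, s5, s6, s11, s13, s14, s15}.

{s1, s3, s5, s6, s11, s13, s14, s15}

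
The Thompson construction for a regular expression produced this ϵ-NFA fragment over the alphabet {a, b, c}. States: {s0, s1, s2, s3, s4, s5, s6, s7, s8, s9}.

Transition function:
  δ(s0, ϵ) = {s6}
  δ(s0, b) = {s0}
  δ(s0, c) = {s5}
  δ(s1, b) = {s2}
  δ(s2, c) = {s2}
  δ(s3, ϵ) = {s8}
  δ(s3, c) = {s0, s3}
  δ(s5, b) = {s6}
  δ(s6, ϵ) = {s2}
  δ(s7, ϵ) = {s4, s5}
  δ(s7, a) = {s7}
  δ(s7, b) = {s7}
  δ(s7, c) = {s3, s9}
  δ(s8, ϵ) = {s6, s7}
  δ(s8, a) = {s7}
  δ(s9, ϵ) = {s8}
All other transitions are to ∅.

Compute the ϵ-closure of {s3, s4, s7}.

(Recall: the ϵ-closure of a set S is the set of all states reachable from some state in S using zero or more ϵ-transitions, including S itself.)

{s2, s3, s4, s5, s6, s7, s8}

Start with {s3, s4, s7}.
From s3 via ϵ: add s8.
From s7 via ϵ: add s5.
From s8 via ϵ: add s6.
From s6 via ϵ: add s2.
No new states can be added; the closed set is {s2, s3, s4, s5, s6, s7, s8}.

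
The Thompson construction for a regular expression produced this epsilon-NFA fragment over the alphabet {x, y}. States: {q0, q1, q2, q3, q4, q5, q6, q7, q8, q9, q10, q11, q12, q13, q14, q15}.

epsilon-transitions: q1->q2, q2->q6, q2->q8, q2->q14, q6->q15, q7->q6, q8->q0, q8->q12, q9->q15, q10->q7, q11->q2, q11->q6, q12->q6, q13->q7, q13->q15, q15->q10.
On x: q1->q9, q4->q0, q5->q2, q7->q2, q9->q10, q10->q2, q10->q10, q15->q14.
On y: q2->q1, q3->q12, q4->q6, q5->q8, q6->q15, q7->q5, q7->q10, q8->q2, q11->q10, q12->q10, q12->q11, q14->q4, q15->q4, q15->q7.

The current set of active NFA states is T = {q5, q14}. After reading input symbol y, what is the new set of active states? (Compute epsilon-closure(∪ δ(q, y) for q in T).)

q5 on y → {q8}.
q14 on y → {q4}.
Union after reading y: {q4, q8}.
Now take the epsilon-closure:
From q8 via epsilon: add q0, q12.
From q12 via epsilon: add q6.
From q6 via epsilon: add q15.
From q15 via epsilon: add q10.
From q10 via epsilon: add q7.
No new states can be added; the closed set is {q0, q4, q6, q7, q8, q10, q12, q15}.

{q0, q4, q6, q7, q8, q10, q12, q15}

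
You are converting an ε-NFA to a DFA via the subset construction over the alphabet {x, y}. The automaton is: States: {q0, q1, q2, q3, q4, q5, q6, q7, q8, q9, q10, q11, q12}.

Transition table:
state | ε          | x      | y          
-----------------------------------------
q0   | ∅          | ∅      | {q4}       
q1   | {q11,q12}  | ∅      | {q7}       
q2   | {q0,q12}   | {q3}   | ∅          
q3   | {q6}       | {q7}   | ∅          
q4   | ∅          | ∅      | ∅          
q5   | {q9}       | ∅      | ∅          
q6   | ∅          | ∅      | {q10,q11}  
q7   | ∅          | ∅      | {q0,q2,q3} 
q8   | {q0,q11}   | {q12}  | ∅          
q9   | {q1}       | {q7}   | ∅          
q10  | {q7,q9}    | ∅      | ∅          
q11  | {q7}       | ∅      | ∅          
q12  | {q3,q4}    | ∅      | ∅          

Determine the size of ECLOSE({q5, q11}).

9

Start with {q5, q11}.
From q5 via ε: add q9.
From q11 via ε: add q7.
From q9 via ε: add q1.
From q1 via ε: add q12.
From q12 via ε: add q3, q4.
From q3 via ε: add q6.
ε-closure = {q1, q3, q4, q5, q6, q7, q9, q11, q12}, which has 9 states.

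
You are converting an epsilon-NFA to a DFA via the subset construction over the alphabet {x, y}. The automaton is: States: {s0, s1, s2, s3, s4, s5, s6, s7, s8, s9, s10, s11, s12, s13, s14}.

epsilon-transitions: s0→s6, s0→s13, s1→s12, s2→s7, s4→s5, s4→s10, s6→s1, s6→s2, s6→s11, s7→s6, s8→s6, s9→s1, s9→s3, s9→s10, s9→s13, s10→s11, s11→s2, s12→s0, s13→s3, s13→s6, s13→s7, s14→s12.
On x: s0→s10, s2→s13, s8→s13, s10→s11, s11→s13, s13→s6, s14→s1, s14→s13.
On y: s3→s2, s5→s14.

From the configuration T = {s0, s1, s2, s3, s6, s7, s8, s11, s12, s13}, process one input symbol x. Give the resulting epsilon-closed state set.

s0 on x → {s10}.
s2 on x → {s13}.
s8 on x → {s13}.
s11 on x → {s13}.
s13 on x → {s6}.
No x-transition from s1, s3, s6, s7, s12.
Union after reading x: {s6, s10, s13}.
Now take the epsilon-closure:
From s6 via epsilon: add s1, s2, s11.
From s13 via epsilon: add s3, s7.
From s1 via epsilon: add s12.
From s12 via epsilon: add s0.
No new states can be added; the closed set is {s0, s1, s2, s3, s6, s7, s10, s11, s12, s13}.

{s0, s1, s2, s3, s6, s7, s10, s11, s12, s13}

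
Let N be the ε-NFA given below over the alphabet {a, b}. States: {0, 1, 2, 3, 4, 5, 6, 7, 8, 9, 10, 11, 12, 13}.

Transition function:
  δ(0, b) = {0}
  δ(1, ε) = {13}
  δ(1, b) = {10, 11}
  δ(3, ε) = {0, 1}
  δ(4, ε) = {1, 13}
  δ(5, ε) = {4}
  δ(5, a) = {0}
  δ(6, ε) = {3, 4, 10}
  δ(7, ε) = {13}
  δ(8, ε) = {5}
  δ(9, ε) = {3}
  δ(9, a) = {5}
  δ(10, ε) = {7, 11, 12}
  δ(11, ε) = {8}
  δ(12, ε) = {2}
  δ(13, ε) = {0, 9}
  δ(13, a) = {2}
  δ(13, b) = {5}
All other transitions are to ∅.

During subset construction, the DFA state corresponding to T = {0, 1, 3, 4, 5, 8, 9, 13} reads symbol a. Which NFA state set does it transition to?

5 on a → {0}.
9 on a → {5}.
13 on a → {2}.
No a-transition from 0, 1, 3, 4, 8.
Union after reading a: {0, 2, 5}.
Now take the ε-closure:
From 5 via ε: add 4.
From 4 via ε: add 1, 13.
From 13 via ε: add 9.
From 9 via ε: add 3.
No new states can be added; the closed set is {0, 1, 2, 3, 4, 5, 9, 13}.

{0, 1, 2, 3, 4, 5, 9, 13}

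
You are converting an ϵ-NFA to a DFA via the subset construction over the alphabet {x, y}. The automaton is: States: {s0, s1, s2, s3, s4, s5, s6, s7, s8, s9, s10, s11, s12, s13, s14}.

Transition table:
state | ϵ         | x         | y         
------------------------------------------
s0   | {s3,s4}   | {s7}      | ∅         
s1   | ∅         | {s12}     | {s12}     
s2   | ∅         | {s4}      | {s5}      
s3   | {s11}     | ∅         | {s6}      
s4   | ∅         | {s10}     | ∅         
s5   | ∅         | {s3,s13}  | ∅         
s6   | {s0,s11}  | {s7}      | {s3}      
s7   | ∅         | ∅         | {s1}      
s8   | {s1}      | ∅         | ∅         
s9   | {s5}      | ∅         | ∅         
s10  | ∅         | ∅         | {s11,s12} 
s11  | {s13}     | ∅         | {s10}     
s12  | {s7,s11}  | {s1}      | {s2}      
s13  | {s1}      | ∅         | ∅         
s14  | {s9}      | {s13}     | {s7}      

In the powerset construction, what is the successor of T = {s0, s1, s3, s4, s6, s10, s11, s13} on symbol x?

s0 on x → {s7}.
s1 on x → {s12}.
s4 on x → {s10}.
s6 on x → {s7}.
No x-transition from s3, s10, s11, s13.
Union after reading x: {s7, s10, s12}.
Now take the ϵ-closure:
From s12 via ϵ: add s11.
From s11 via ϵ: add s13.
From s13 via ϵ: add s1.
No new states can be added; the closed set is {s1, s7, s10, s11, s12, s13}.

{s1, s7, s10, s11, s12, s13}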